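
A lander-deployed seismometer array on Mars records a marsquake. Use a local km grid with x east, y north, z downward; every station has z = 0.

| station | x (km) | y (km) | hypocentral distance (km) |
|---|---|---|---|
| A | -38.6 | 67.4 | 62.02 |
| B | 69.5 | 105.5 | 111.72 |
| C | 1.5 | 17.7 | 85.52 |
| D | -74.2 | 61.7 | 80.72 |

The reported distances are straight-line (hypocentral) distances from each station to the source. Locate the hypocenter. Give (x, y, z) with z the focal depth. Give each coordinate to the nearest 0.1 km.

Each station gives a sphere (x−x_i)² + (y−y_i)² + z² = d_i² (stations at z=0).
Subtracting the A sphere from B and C: z² cancels, leaving linear equations in x and y:
216.2 x + 76.2 y = 1292.90
80.2 x − 99.4 y = -9184.37
Solving: x ≈ -20.699, y ≈ 75.697 km (keep extra digits for the depth step; rounded: -20.7, 75.7).
Then from the A sphere: z² = 62.02² − (x + 38.6)² − (y − 67.4)² with x = -20.699, y = 75.697, so z ≈ 58.798 ≈ 58.8 km.
Check against D (with the unrounded solution): distance 80.72 ≈ 80.72 km. ✓

x ≈ -20.7 km, y ≈ 75.7 km, depth ≈ 58.8 km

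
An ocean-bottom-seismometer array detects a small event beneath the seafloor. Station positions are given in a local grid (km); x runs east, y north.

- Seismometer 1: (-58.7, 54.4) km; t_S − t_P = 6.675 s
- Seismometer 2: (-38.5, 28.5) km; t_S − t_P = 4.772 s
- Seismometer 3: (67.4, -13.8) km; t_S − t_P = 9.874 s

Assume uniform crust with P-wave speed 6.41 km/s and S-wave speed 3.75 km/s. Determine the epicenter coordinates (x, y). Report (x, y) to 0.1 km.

x ≈ 1.0 km, y ≈ 45.8 km

Distance from S−P lag: d = Δt · v_P v_S / (v_P − v_S) = Δt · (6.41·3.75)/(6.41−3.75) ≈ 9.0367·Δt.
So d_Seismometer 1 = 60.32, d_Seismometer 2 = 43.12, d_Seismometer 3 = 89.23 km.
Circle about each station: (x + 58.7)² + (y − 54.4)² = 60.32²; (x + 38.5)² + (y − 28.5)² = 43.12²; (x − 67.4)² + (y + 13.8)² = 89.23².
Subtracting the Seismometer 1 equation from the Seismometer 2 and Seismometer 3 equations removes the quadratic terms:
40.4 x − 51.8 y = -2331.38
252.2 x − 136.4 y = -5995.34
Solving the 2×2 system: x ≈ 1.0, y ≈ 45.8 km.
Check against Seismometer 1 (with the unrounded x, y): √((x + 58.7)²+(y − 54.4)²) = 60.31 ≈ 60.32 km. ✓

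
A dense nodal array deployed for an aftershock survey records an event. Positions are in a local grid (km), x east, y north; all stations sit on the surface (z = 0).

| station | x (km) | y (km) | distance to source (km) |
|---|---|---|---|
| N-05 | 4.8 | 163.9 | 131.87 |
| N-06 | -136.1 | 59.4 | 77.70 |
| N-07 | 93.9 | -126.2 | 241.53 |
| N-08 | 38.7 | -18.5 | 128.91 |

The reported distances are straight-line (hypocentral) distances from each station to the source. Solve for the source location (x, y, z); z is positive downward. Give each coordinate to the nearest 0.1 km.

Each station gives a sphere (x−x_i)² + (y−y_i)² + z² = d_i² (stations at z=0).
Subtracting the N-05 sphere from N-06 and N-07: z² cancels, leaving linear equations in x and y:
-281.8 x − 209.0 y = 6517.73
178.2 x − 580.2 y = -43089.64
Solving: x ≈ -63.700, y ≈ 54.702 km (keep extra digits for the depth step; rounded: -63.7, 54.7).
Then from the N-05 sphere: z² = 131.87² − (x − 4.8)² − (y − 163.9)² with x = -63.700, y = 54.702, so z ≈ 27.807 ≈ 27.8 km.

x ≈ -63.7 km, y ≈ 54.7 km, depth ≈ 27.8 km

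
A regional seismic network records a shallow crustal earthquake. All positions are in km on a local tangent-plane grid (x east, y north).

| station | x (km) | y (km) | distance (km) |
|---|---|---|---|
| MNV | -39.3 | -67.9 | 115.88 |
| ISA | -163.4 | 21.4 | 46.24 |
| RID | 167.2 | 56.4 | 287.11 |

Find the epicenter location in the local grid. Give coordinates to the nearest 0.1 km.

(-117.3, 17.8)

Circle about each station: (x + 39.3)² + (y + 67.9)² = 115.88²; (x + 163.4)² + (y − 21.4)² = 46.24²; (x − 167.2)² + (y − 56.4)² = 287.11².
Subtracting the MNV equation from the ISA and RID equations removes the quadratic terms:
-248.2 x + 178.6 y = 32292.66
413.0 x + 248.6 y = -44022.08
Solving the 2×2 system: x ≈ -117.3, y ≈ 17.8 km.
Check against MNV (with the unrounded x, y): √((x + 39.3)²+(y + 67.9)²) = 115.88 ≈ 115.88 km. ✓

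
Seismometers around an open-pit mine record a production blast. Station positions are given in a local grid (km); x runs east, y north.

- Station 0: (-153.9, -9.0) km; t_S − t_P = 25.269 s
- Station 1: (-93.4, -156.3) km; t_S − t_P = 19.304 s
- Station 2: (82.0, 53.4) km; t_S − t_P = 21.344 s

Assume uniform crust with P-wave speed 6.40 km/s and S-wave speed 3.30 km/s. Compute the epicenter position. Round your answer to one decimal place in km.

Distance from S−P lag: d = Δt · v_P v_S / (v_P − v_S) = Δt · (6.40·3.30)/(6.40−3.30) ≈ 6.8129·Δt.
So d_Station 0 = 172.16, d_Station 1 = 131.52, d_Station 2 = 145.41 km.
Circle about each station: (x + 153.9)² + (y + 9.0)² = 172.16²; (x + 93.4)² + (y + 156.3)² = 131.52²; (x − 82.0)² + (y − 53.4)² = 145.41².
Subtracting the Station 0 equation from the Station 1 and Station 2 equations removes the quadratic terms:
121.0 x − 294.6 y = 21728.60
471.8 x + 124.8 y = -5695.65
Solving the 2×2 system: x ≈ 6.7, y ≈ -71.0 km.

x ≈ 6.7 km, y ≈ -71.0 km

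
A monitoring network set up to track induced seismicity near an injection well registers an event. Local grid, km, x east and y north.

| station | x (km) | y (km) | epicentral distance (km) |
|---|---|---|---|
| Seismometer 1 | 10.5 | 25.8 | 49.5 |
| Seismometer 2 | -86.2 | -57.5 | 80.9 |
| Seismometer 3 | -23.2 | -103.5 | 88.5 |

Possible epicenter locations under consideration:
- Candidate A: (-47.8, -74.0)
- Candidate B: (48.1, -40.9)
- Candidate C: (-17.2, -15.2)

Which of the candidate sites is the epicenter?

For each candidate, compare |candidate − station| to the reported distance:
Candidate A: residuals Seismometer 1 66.1, Seismometer 2 39.1, Seismometer 3 50.1 → max 66.1 km
Candidate B: residuals Seismometer 1 27.1, Seismometer 2 54.4, Seismometer 3 6.4 → max 54.4 km
Candidate C: residuals Seismometer 1 0.0, Seismometer 2 0.0, Seismometer 3 0.0 → max 0.0 km
Only Candidate C has all residuals ≈ 0.

Candidate C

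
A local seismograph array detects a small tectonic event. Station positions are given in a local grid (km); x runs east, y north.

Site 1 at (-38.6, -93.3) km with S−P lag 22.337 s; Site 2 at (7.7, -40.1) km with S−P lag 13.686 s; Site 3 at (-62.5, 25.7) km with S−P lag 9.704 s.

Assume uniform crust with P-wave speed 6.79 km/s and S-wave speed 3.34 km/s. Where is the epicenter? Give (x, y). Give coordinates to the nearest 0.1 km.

Distance from S−P lag: d = Δt · v_P v_S / (v_P − v_S) = Δt · (6.79·3.34)/(6.79−3.34) ≈ 6.5735·Δt.
So d_Site 1 = 146.83, d_Site 2 = 89.97, d_Site 3 = 63.79 km.
Circle about each station: (x + 38.6)² + (y + 93.3)² = 146.83²; (x − 7.7)² + (y + 40.1)² = 89.97²; (x + 62.5)² + (y − 25.7)² = 63.79².
Subtracting the Site 1 equation from the Site 2 and Site 3 equations removes the quadratic terms:
92.6 x + 106.4 y = 4936.90
-47.8 x + 238.0 y = 11861.77
Solving the 2×2 system: x ≈ -3.2, y ≈ 49.2 km.

x ≈ -3.2 km, y ≈ 49.2 km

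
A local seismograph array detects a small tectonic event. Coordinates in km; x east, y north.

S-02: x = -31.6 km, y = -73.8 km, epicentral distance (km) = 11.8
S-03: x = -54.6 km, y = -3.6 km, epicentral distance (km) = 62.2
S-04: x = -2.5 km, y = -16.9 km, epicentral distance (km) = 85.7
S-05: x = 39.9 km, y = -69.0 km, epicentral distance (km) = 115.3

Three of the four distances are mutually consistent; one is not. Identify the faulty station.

S-02

Solve using three stations at a time. Using S-03, S-04, S-05 (subtract circle equations pairwise → linear system) gives (x, y) ≈ (-75.2, -62.3).
Distances from that point to each station vs reported:
  S-02: calculated 45.1 vs reported 11.8 → residual 33.3 km
  S-03: calculated 62.2 vs reported 62.2 → residual 0.0 km
  S-04: calculated 85.7 vs reported 85.7 → residual 0.0 km
  S-05: calculated 115.3 vs reported 115.3 → residual 0.0 km
S-03, S-04, S-05 are mutually consistent (residuals ≈ 0); S-02 is off by 33.3 km.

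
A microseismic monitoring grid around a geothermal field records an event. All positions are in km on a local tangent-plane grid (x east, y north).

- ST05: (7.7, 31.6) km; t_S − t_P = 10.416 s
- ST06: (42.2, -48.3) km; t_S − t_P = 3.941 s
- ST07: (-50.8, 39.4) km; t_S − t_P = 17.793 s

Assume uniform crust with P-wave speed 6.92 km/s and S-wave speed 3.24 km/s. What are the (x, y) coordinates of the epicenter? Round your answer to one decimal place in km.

36.4 km east, -25.0 km north

Distance from S−P lag: d = Δt · v_P v_S / (v_P − v_S) = Δt · (6.92·3.24)/(6.92−3.24) ≈ 6.0926·Δt.
So d_ST05 = 63.46, d_ST06 = 24.01, d_ST07 = 108.41 km.
Circle about each station: (x − 7.7)² + (y − 31.6)² = 63.46²; (x − 42.2)² + (y + 48.3)² = 24.01²; (x + 50.8)² + (y − 39.4)² = 108.41².
Subtracting the ST05 equation from the ST06 and ST07 equations removes the quadratic terms:
69.0 x − 159.8 y = 6506.57
-117.0 x + 15.6 y = -4650.41
Solving the 2×2 system: x ≈ 36.4, y ≈ -25.0 km.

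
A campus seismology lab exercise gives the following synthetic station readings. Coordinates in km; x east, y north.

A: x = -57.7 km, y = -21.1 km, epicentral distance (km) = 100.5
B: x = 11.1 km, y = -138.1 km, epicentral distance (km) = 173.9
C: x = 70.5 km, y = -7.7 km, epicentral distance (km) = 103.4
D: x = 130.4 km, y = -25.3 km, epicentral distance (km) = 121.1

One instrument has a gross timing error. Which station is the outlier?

C

Solve using three stations at a time. Using A, B, D (subtract circle equations pairwise → linear system) gives (x, y) ≈ (25.5, 35.2).
Distances from that point to each station vs reported:
  A: calculated 100.5 vs reported 100.5 → residual 0.0 km
  B: calculated 173.9 vs reported 173.9 → residual 0.0 km
  C: calculated 62.1 vs reported 103.4 → residual 41.3 km
  D: calculated 121.1 vs reported 121.1 → residual 0.0 km
A, B, D are mutually consistent (residuals ≈ 0); C is off by 41.3 km.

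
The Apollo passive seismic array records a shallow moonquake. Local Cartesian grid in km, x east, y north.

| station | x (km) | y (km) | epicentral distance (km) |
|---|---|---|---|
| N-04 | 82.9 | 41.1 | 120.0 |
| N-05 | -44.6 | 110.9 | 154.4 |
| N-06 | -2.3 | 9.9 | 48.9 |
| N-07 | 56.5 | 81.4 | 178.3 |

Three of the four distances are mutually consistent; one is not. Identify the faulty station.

Solve using three stations at a time. Using N-04, N-05, N-06 (subtract circle equations pairwise → linear system) gives (x, y) ≈ (-6.6, -38.7).
Distances from that point to each station vs reported:
  N-04: calculated 120.0 vs reported 120.0 → residual 0.0 km
  N-05: calculated 154.4 vs reported 154.4 → residual 0.0 km
  N-06: calculated 48.8 vs reported 48.9 → residual 0.1 km
  N-07: calculated 135.7 vs reported 178.3 → residual 42.6 km
N-04, N-05, N-06 are mutually consistent (residuals ≈ 0); N-07 is off by 42.6 km.

N-07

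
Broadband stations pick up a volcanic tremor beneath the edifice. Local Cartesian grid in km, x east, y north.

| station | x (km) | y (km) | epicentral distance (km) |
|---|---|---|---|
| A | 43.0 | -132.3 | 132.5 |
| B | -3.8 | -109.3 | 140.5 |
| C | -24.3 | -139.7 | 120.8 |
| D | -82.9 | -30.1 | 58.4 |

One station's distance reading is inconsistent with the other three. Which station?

B

Solve using three stations at a time. Using A, C, D (subtract circle equations pairwise → linear system) gives (x, y) ≈ (-25.5, -18.9).
Distances from that point to each station vs reported:
  A: calculated 132.5 vs reported 132.5 → residual 0.0 km
  B: calculated 93.0 vs reported 140.5 → residual 47.5 km
  C: calculated 120.8 vs reported 120.8 → residual 0.0 km
  D: calculated 58.4 vs reported 58.4 → residual 0.0 km
A, C, D are mutually consistent (residuals ≈ 0); B is off by 47.5 km.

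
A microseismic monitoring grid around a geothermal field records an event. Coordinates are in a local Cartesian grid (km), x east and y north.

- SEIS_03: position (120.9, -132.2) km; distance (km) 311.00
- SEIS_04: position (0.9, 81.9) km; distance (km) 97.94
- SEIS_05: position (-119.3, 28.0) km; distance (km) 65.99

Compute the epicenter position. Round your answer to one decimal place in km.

Circle about each station: (x − 120.9)² + (y + 132.2)² = 311.00²; (x − 0.9)² + (y − 81.9)² = 97.94²; (x + 119.3)² + (y − 28.0)² = 65.99².
Subtracting pairs of circle equations eliminates x²+y² and gives linear equations (the radical axes):
-240.0 x + 428.2 y = 61743.53
-480.4 x + 320.4 y = 75289.16
Solving the 2×2 system: x ≈ -96.7, y ≈ 90.0 km.

(-96.7, 90.0)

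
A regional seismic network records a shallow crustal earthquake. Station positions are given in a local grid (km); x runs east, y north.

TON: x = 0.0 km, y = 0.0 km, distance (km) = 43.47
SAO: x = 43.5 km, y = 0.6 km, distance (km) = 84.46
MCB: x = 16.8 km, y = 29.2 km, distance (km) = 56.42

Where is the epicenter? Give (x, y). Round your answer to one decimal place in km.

-38.8 km east, 19.6 km north

Circle about each station: x² + y² = 43.47²; (x − 43.5)² + (y − 0.6)² = 84.46²; (x − 16.8)² + (y − 29.2)² = 56.42².
Subtracting pairs of circle equations eliminates x²+y² and gives linear equations (the radical axes):
87.0 x + 1.2 y = -3351.24
33.6 x + 58.4 y = -158.70
Solving the 2×2 system: x ≈ -38.8, y ≈ 19.6 km.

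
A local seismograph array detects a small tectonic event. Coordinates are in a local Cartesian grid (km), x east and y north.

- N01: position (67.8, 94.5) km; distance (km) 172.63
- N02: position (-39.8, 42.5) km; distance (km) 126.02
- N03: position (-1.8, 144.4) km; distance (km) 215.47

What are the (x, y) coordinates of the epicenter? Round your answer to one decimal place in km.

16.4 km east, -70.3 km north

Circle about each station: (x − 67.8)² + (y − 94.5)² = 172.63²; (x + 39.8)² + (y − 42.5)² = 126.02²; (x + 1.8)² + (y − 144.4)² = 215.47².
Subtracting pairs of circle equations eliminates x²+y² and gives linear equations (the radical axes):
-215.2 x − 104.0 y = 3783.28
-139.2 x + 99.8 y = -9298.69
Solving the 2×2 system: x ≈ 16.4, y ≈ -70.3 km.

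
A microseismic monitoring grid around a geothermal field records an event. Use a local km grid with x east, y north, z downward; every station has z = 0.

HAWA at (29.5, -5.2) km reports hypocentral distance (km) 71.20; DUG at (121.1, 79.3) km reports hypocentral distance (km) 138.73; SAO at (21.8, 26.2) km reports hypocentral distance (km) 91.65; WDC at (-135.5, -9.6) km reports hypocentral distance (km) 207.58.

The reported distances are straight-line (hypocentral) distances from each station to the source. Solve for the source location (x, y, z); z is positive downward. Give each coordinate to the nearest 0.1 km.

x ≈ 62.9 km, y ≈ -33.4 km, depth ≈ 56.2 km

Each station gives a sphere (x−x_i)² + (y−y_i)² + z² = d_i² (stations at z=0).
Subtracting the HAWA sphere from DUG and SAO: z² cancels, leaving linear equations in x and y:
183.2 x + 169.0 y = 5879.84
-15.4 x + 62.8 y = -3065.89
Solving: x ≈ 62.902, y ≈ -33.395 km (keep extra digits for the depth step; rounded: 62.9, -33.4).
Then from the HAWA sphere: z² = 71.20² − (x − 29.5)² − (y + 5.2)² with x = 62.902, y = -33.395, so z ≈ 56.203 ≈ 56.2 km.
Check against WDC (with the unrounded solution): distance 207.58 ≈ 207.58 km. ✓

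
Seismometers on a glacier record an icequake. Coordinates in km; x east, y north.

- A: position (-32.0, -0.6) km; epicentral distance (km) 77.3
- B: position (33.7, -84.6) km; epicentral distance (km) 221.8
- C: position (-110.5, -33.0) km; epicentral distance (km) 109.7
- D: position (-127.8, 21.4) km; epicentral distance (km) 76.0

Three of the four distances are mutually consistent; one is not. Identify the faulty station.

B

Solve using three stations at a time. Using A, C, D (subtract circle equations pairwise → linear system) gives (x, y) ≈ (-67.7, 68.1).
Distances from that point to each station vs reported:
  A: calculated 77.4 vs reported 77.3 → residual 0.1 km
  B: calculated 183.3 vs reported 221.8 → residual 38.5 km
  C: calculated 109.8 vs reported 109.7 → residual 0.1 km
  D: calculated 76.1 vs reported 76.0 → residual 0.1 km
A, C, D are mutually consistent (residuals ≈ 0); B is off by 38.5 km.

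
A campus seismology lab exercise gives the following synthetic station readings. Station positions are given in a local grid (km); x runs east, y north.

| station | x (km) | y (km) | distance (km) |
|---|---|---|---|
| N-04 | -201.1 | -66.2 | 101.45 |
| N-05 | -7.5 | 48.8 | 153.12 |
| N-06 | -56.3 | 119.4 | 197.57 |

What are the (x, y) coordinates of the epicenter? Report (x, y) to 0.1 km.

Circle about each station: (x + 201.1)² + (y + 66.2)² = 101.45²; (x + 7.5)² + (y − 48.8)² = 153.12²; (x + 56.3)² + (y − 119.4)² = 197.57².
Subtracting the N-04 equation from the N-05 and N-06 equations removes the quadratic terms:
387.2 x + 230.0 y = -55539.59
289.6 x + 371.2 y = -56139.40
Solving the 2×2 system: x ≈ -99.9, y ≈ -73.3 km.

x ≈ -99.9 km, y ≈ -73.3 km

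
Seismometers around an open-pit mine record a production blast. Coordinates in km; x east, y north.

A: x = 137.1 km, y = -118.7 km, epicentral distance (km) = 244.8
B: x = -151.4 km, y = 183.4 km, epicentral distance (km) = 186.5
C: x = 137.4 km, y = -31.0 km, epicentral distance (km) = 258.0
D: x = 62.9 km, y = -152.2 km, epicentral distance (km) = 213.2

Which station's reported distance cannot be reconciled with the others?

Solve using three stations at a time. Using A, B, D (subtract circle equations pairwise → linear system) gives (x, y) ≈ (-66.5, 17.3).
Distances from that point to each station vs reported:
  A: calculated 244.8 vs reported 244.8 → residual 0.0 km
  B: calculated 186.5 vs reported 186.5 → residual 0.0 km
  C: calculated 209.5 vs reported 258.0 → residual 48.5 km
  D: calculated 213.2 vs reported 213.2 → residual 0.0 km
A, B, D are mutually consistent (residuals ≈ 0); C is off by 48.5 km.

C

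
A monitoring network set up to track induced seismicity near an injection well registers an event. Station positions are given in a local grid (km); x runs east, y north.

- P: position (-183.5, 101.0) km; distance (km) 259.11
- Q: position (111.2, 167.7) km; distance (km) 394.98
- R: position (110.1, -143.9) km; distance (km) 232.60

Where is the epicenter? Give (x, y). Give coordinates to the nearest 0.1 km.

Circle about each station: (x + 183.5)² + (y − 101.0)² = 259.11²; (x − 111.2)² + (y − 167.7)² = 394.98²; (x − 110.1)² + (y + 143.9)² = 232.60².
Subtracting pairs of circle equations eliminates x²+y² and gives linear equations (the radical axes):
589.4 x + 133.4 y = -92255.73
587.2 x − 489.8 y = 1991.20
Solving the 2×2 system: x ≈ -122.4, y ≈ -150.8 km.
Check against P (with the unrounded x, y): √((x + 183.5)²+(y − 101.0)²) = 259.11 ≈ 259.11 km. ✓

x ≈ -122.4 km, y ≈ -150.8 km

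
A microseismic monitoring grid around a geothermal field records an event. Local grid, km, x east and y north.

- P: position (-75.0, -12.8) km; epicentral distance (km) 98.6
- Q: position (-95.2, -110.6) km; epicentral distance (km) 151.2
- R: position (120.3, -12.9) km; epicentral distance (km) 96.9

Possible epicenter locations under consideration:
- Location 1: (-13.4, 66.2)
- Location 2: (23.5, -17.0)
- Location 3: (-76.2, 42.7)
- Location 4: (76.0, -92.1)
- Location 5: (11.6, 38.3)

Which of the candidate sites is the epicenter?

For each candidate, compare |candidate − station| to the reported distance:
Location 1: residuals P 1.6, Q 43.6, R 58.4 → max 58.4 km
Location 2: residuals P 0.0, Q 0.0, R 0.0 → max 0.0 km
Location 3: residuals P 43.1, Q 3.3, R 107.3 → max 107.3 km
Location 4: residuals P 72.0, Q 21.0, R 6.2 → max 72.0 km
Location 5: residuals P 2.0, Q 32.0, R 23.3 → max 32.0 km
Only Location 2 has all residuals ≈ 0.

Location 2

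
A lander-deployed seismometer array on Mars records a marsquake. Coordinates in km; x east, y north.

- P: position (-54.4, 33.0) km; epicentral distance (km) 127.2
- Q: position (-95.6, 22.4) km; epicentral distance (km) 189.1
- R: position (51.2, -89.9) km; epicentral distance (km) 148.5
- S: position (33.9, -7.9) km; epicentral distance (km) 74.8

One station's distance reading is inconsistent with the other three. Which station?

Q

Solve using three stations at a time. Using P, R, S (subtract circle equations pairwise → linear system) gives (x, y) ≈ (70.4, 57.3).
Distances from that point to each station vs reported:
  P: calculated 127.2 vs reported 127.2 → residual 0.0 km
  Q: calculated 169.7 vs reported 189.1 → residual 19.4 km
  R: calculated 148.5 vs reported 148.5 → residual 0.0 km
  S: calculated 74.8 vs reported 74.8 → residual 0.0 km
P, R, S are mutually consistent (residuals ≈ 0); Q is off by 19.4 km.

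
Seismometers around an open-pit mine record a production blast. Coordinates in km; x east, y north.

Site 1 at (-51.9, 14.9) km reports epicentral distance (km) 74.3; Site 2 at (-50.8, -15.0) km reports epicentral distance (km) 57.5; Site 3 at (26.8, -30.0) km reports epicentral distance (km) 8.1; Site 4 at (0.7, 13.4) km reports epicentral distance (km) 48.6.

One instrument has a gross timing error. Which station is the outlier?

Solve using three stations at a time. Using Site 1, Site 2, Site 4 (subtract circle equations pairwise → linear system) gives (x, y) ≈ (3.0, -35.1).
Distances from that point to each station vs reported:
  Site 1: calculated 74.3 vs reported 74.3 → residual 0.0 km
  Site 2: calculated 57.4 vs reported 57.5 → residual 0.1 km
  Site 3: calculated 24.3 vs reported 8.1 → residual 16.2 km
  Site 4: calculated 48.5 vs reported 48.6 → residual 0.1 km
Site 1, Site 2, Site 4 are mutually consistent (residuals ≈ 0); Site 3 is off by 16.2 km.

Site 3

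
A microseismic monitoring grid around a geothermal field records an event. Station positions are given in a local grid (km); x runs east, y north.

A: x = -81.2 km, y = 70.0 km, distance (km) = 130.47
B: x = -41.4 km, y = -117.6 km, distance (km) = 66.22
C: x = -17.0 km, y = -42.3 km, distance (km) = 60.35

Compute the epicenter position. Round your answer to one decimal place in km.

-74.6 km east, -60.3 km north

Circle about each station: (x + 81.2)² + (y − 70.0)² = 130.47²; (x + 41.4)² + (y + 117.6)² = 66.22²; (x + 17.0)² + (y + 42.3)² = 60.35².
Subtracting pairs of circle equations eliminates x²+y² and gives linear equations (the radical axes):
79.6 x − 375.2 y = 16687.61
128.4 x − 224.6 y = 3965.15
Solving the 2×2 system: x ≈ -74.6, y ≈ -60.3 km.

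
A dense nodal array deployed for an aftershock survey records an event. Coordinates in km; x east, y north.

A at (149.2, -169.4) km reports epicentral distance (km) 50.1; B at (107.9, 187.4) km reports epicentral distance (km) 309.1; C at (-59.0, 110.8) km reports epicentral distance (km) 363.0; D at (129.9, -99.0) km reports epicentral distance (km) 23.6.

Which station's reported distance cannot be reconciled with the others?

C

Solve using three stations at a time. Using A, B, D (subtract circle equations pairwise → linear system) gives (x, y) ≈ (141.0, -119.9).
Distances from that point to each station vs reported:
  A: calculated 50.1 vs reported 50.1 → residual 0.0 km
  B: calculated 309.1 vs reported 309.1 → residual 0.0 km
  C: calculated 305.4 vs reported 363.0 → residual 57.6 km
  D: calculated 23.7 vs reported 23.6 → residual 0.1 km
A, B, D are mutually consistent (residuals ≈ 0); C is off by 57.6 km.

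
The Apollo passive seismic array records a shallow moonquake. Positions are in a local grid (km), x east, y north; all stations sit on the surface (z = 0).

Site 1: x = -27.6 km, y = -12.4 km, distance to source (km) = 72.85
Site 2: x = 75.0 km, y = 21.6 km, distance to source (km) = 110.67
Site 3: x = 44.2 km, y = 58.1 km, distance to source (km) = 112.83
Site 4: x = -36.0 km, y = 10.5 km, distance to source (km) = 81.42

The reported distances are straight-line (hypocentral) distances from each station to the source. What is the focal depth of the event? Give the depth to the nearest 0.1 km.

z ≈ 68.0 km

Each station gives a sphere (x−x_i)² + (y−y_i)² + z² = d_i² (stations at z=0).
Subtracting the Site 1 sphere from Site 2 and Site 3: z² cancels, leaving linear equations in x and y:
205.2 x + 68.0 y = -1764.69
143.6 x + 141.0 y = -3009.76
Solving: x ≈ -2.304, y ≈ -19.000 km (keep extra digits for the depth step; rounded: -2.3, -19.0).
Then from the Site 1 sphere: z² = 72.85² − (x + 27.6)² − (y + 12.4)² with x = -2.304, y = -19.000, so z ≈ 67.998 ≈ 68.0 km.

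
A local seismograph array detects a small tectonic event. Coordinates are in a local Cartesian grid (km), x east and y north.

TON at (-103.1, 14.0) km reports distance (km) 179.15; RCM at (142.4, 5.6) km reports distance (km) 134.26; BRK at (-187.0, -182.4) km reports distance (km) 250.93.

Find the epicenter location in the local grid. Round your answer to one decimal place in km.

x ≈ 45.0 km, y ≈ -86.8 km

Circle about each station: (x + 103.1)² + (y − 14.0)² = 179.15²; (x − 142.4)² + (y − 5.6)² = 134.26²; (x + 187.0)² + (y + 182.4)² = 250.93².
Subtracting pairs of circle equations eliminates x²+y² and gives linear equations (the radical axes):
491.0 x − 16.8 y = 23552.48
-167.8 x − 392.8 y = 26542.01
Solving the 2×2 system: x ≈ 45.0, y ≈ -86.8 km.
Check against TON (with the unrounded x, y): √((x + 103.1)²+(y − 14.0)²) = 179.14 ≈ 179.15 km. ✓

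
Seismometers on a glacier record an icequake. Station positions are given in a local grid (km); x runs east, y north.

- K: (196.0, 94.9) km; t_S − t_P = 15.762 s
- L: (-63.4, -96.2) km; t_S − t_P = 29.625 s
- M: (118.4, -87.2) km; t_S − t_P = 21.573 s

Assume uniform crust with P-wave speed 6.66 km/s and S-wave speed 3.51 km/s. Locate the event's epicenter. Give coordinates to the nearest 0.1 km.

Distance from S−P lag: d = Δt · v_P v_S / (v_P − v_S) = Δt · (6.66·3.51)/(6.66−3.51) ≈ 7.4211·Δt.
So d_K = 116.97, d_L = 219.85, d_M = 160.10 km.
Circle about each station: (x − 196.0)² + (y − 94.9)² = 116.97²; (x + 63.4)² + (y + 96.2)² = 219.85²; (x − 118.4)² + (y + 87.2)² = 160.10².
Subtracting the K equation from the L and M equations removes the quadratic terms:
-518.8 x − 382.2 y = -68800.05
-155.2 x − 364.2 y = -37749.64
Solving the 2×2 system: x ≈ 82.0, y ≈ 68.7 km.
Check against K (with the unrounded x, y): √((x − 196.0)²+(y − 94.9)²) = 116.97 ≈ 116.97 km. ✓

82.0 km east, 68.7 km north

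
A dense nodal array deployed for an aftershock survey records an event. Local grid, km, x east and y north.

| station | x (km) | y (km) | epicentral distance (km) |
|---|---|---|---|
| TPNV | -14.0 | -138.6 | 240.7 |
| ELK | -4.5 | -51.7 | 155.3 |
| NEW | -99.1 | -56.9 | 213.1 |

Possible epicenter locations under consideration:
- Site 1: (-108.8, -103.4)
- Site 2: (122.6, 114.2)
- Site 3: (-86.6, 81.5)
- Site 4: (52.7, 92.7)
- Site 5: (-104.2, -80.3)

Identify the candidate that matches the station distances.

For each candidate, compare |candidate − station| to the reported distance:
Site 1: residuals TPNV 139.6, ELK 38.9, NEW 165.6 → max 165.6 km
Site 2: residuals TPNV 46.6, ELK 53.7, NEW 66.9 → max 66.9 km
Site 3: residuals TPNV 8.9, ELK 1.2, NEW 74.1 → max 74.1 km
Site 4: residuals TPNV 0.0, ELK 0.0, NEW 0.0 → max 0.0 km
Site 5: residuals TPNV 133.3, ELK 51.6, NEW 189.2 → max 189.2 km
Only Site 4 has all residuals ≈ 0.

Site 4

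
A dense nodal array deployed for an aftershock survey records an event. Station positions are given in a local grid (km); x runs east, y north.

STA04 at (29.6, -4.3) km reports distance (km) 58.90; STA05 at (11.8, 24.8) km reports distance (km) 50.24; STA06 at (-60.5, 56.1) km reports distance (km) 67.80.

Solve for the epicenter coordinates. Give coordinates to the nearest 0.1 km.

x ≈ -29.3 km, y ≈ -4.1 km

Circle about each station: (x − 29.6)² + (y + 4.3)² = 58.90²; (x − 11.8)² + (y − 24.8)² = 50.24²; (x + 60.5)² + (y − 56.1)² = 67.80².
Subtracting the STA04 equation from the STA05 and STA06 equations removes the quadratic terms:
-35.6 x + 58.2 y = 804.78
-180.2 x + 120.8 y = 4785.18
Solving the 2×2 system: x ≈ -29.3, y ≈ -4.1 km.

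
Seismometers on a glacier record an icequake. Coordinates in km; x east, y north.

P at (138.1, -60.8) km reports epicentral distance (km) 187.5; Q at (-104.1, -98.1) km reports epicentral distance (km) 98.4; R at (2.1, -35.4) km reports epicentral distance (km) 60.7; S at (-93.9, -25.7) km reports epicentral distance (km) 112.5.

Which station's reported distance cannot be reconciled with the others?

P

Solve using three stations at a time. Using Q, R, S (subtract circle equations pairwise → linear system) gives (x, y) ≈ (-5.7, -95.6).
Distances from that point to each station vs reported:
  P: calculated 148.0 vs reported 187.5 → residual 39.5 km
  Q: calculated 98.4 vs reported 98.4 → residual 0.0 km
  R: calculated 60.7 vs reported 60.7 → residual 0.0 km
  S: calculated 112.5 vs reported 112.5 → residual 0.0 km
Q, R, S are mutually consistent (residuals ≈ 0); P is off by 39.5 km.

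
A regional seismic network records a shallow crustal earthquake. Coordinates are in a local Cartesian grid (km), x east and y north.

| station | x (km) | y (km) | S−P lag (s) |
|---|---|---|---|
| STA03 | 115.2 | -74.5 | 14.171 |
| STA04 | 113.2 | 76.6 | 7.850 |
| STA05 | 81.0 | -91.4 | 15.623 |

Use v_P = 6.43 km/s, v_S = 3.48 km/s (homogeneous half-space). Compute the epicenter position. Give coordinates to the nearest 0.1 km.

(80.1, 27.1)

Distance from S−P lag: d = Δt · v_P v_S / (v_P − v_S) = Δt · (6.43·3.48)/(6.43−3.48) ≈ 7.5852·Δt.
So d_STA03 = 107.49, d_STA04 = 59.54, d_STA05 = 118.50 km.
Circle about each station: (x − 115.2)² + (y + 74.5)² = 107.49²; (x − 113.2)² + (y − 76.6)² = 59.54²; (x − 81.0)² + (y + 91.4)² = 118.50².
Subtracting the STA03 equation from the STA04 and STA05 equations removes the quadratic terms:
-4.0 x + 302.2 y = 7869.60
-68.4 x − 33.8 y = -6394.48
Solving the 2×2 system: x ≈ 80.1, y ≈ 27.1 km.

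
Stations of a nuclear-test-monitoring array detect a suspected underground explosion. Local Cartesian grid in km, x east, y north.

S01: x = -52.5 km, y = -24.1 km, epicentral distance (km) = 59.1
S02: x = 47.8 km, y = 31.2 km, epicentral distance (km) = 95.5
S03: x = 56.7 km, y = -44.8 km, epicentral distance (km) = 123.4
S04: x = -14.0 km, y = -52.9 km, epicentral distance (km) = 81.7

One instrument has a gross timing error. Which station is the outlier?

Solve using three stations at a time. Using S02, S03, S04 (subtract circle equations pairwise → linear system) gives (x, y) ≈ (-47.2, 21.7).
Distances from that point to each station vs reported:
  S01: calculated 46.1 vs reported 59.1 → residual 13.0 km
  S02: calculated 95.5 vs reported 95.5 → residual 0.0 km
  S03: calculated 123.4 vs reported 123.4 → residual 0.0 km
  S04: calculated 81.7 vs reported 81.7 → residual 0.0 km
S02, S03, S04 are mutually consistent (residuals ≈ 0); S01 is off by 13.0 km.

S01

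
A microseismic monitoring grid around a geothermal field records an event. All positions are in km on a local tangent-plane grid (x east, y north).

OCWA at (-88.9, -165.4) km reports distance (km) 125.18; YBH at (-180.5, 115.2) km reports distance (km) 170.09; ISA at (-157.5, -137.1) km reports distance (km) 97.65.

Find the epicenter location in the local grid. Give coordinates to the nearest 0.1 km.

Circle about each station: (x + 88.9)² + (y + 165.4)² = 125.18²; (x + 180.5)² + (y − 115.2)² = 170.09²; (x + 157.5)² + (y + 137.1)² = 97.65².
Subtracting the OCWA equation from the YBH and ISA equations removes the quadratic terms:
-183.2 x + 561.2 y = -2669.66
-137.2 x + 56.6 y = 14476.80
Solving the 2×2 system: x ≈ -124.2, y ≈ -45.3 km.
Check against OCWA (with the unrounded x, y): √((x + 88.9)²+(y + 165.4)²) = 125.18 ≈ 125.18 km. ✓

-124.2 km east, -45.3 km north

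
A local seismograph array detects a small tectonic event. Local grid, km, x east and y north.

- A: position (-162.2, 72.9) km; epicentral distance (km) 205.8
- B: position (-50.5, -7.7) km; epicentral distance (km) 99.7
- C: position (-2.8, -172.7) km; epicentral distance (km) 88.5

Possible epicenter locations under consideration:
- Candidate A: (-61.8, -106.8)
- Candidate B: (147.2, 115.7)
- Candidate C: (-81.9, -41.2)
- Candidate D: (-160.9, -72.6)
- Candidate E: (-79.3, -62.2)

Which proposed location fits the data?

Candidate A

For each candidate, compare |candidate − station| to the reported distance:
Candidate A: residuals A 0.0, B 0.0, C 0.0 → max 0.0 km
Candidate B: residuals A 106.5, B 133.4, C 236.6 → max 236.6 km
Candidate C: residuals A 66.3, B 53.8, C 65.0 → max 66.3 km
Candidate D: residuals A 60.3, B 28.4, C 98.6 → max 98.6 km
Candidate E: residuals A 47.3, B 38.1, C 45.9 → max 47.3 km
Only Candidate A has all residuals ≈ 0.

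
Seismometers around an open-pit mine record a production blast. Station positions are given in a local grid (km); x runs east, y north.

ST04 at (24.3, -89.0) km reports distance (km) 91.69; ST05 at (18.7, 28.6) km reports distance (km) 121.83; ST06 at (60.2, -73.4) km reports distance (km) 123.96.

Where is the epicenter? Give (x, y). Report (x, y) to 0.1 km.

Circle about each station: (x − 24.3)² + (y + 89.0)² = 91.69²; (x − 18.7)² + (y − 28.6)² = 121.83²; (x − 60.2)² + (y + 73.4)² = 123.96².
Subtracting the ST04 equation from the ST05 and ST06 equations removes the quadratic terms:
-11.2 x + 235.2 y = -13779.33
71.8 x + 31.2 y = -6458.92
Solving the 2×2 system: x ≈ -63.2, y ≈ -61.6 km.
Check against ST04 (with the unrounded x, y): √((x − 24.3)²+(y + 89.0)²) = 91.68 ≈ 91.69 km. ✓

-63.2 km east, -61.6 km north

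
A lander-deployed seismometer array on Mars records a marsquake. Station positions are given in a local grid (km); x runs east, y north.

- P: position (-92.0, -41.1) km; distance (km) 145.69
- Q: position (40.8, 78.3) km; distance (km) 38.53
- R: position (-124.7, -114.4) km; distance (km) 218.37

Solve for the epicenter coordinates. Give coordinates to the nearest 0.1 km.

Circle about each station: (x + 92.0)² + (y + 41.1)² = 145.69²; (x − 40.8)² + (y − 78.3)² = 38.53²; (x + 124.7)² + (y + 114.4)² = 218.37².
Subtracting the P equation from the Q and R equations removes the quadratic terms:
265.6 x + 238.8 y = 17383.34
-65.4 x − 146.6 y = -7975.64
Solving the 2×2 system: x ≈ 27.6, y ≈ 42.1 km.
Check against P (with the unrounded x, y): √((x + 92.0)²+(y + 41.1)²) = 145.69 ≈ 145.69 km. ✓

x ≈ 27.6 km, y ≈ 42.1 km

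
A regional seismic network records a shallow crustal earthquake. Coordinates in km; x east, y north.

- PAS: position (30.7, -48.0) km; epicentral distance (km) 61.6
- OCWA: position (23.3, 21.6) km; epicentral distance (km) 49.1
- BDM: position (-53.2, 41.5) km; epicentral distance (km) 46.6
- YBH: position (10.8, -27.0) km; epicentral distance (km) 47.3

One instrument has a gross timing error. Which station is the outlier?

Solve using three stations at a time. Using OCWA, BDM, YBH (subtract circle equations pairwise → linear system) gives (x, y) ≈ (-23.2, 5.9).
Distances from that point to each station vs reported:
  PAS: calculated 76.2 vs reported 61.6 → residual 14.6 km
  OCWA: calculated 49.1 vs reported 49.1 → residual 0.0 km
  BDM: calculated 46.6 vs reported 46.6 → residual 0.0 km
  YBH: calculated 47.3 vs reported 47.3 → residual 0.0 km
OCWA, BDM, YBH are mutually consistent (residuals ≈ 0); PAS is off by 14.6 km.

PAS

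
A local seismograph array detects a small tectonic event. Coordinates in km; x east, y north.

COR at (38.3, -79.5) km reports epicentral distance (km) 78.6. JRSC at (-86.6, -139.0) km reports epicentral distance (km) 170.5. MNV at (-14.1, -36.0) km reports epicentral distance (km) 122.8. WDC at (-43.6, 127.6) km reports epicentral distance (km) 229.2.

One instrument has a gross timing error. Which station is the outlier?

Solve using three stations at a time. Using COR, MNV, WDC (subtract circle equations pairwise → linear system) gives (x, y) ≈ (108.5, -43.9).
Distances from that point to each station vs reported:
  COR: calculated 78.8 vs reported 78.6 → residual 0.2 km
  JRSC: calculated 217.1 vs reported 170.5 → residual 46.6 km
  MNV: calculated 122.9 vs reported 122.8 → residual 0.1 km
  WDC: calculated 229.3 vs reported 229.2 → residual 0.1 km
COR, MNV, WDC are mutually consistent (residuals ≈ 0); JRSC is off by 46.6 km.

JRSC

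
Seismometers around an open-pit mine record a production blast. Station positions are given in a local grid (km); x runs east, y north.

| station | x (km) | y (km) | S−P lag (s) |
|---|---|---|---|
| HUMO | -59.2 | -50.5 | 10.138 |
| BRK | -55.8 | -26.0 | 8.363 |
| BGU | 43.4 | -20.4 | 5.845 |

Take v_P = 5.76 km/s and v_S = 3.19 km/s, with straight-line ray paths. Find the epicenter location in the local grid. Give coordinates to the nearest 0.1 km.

Distance from S−P lag: d = Δt · v_P v_S / (v_P − v_S) = Δt · (5.76·3.19)/(5.76−3.19) ≈ 7.1496·Δt.
So d_HUMO = 72.48, d_BRK = 59.79, d_BGU = 41.79 km.
Circle about each station: (x + 59.2)² + (y + 50.5)² = 72.48²; (x + 55.8)² + (y + 26.0)² = 59.79²; (x − 43.4)² + (y + 20.4)² = 41.79².
Subtracting the HUMO equation from the BRK and BGU equations removes the quadratic terms:
6.8 x + 49.0 y = -586.74
205.2 x + 60.2 y = -248.22
Solving the 2×2 system: x ≈ 2.4, y ≈ -12.3 km.

(2.4, -12.3)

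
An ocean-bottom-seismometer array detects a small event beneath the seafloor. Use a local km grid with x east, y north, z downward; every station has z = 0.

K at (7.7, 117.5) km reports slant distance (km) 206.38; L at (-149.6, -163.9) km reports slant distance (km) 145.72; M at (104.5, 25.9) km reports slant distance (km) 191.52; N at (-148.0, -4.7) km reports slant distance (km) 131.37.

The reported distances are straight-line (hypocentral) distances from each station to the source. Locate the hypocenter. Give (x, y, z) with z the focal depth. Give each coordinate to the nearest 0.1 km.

Each station gives a sphere (x−x_i)² + (y−y_i)² + z² = d_i² (stations at z=0).
Subtracting the K sphere from L and M: z² cancels, leaving linear equations in x and y:
-314.6 x − 562.8 y = 56736.22
193.6 x − 183.2 y = 3638.31
Solving: x ≈ -50.101, y ≈ -72.805 km (keep extra digits for the depth step; rounded: -50.1, -72.8).
Then from the K sphere: z² = 206.38² − (x − 7.7)² − (y − 117.5)² with x = -50.101, y = -72.805, so z ≈ 55.098 ≈ 55.1 km.

(-50.1, -72.8, 55.1)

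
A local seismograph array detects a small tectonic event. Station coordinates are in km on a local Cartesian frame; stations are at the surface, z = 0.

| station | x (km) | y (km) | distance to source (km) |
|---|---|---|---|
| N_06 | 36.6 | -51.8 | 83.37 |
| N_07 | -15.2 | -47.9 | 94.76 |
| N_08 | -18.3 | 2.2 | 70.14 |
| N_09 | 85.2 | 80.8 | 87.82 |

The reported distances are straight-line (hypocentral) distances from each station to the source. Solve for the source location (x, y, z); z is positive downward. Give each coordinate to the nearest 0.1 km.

Each station gives a sphere (x−x_i)² + (y−y_i)² + z² = d_i² (stations at z=0).
Subtracting the N_06 sphere from N_07 and N_08: z² cancels, leaving linear equations in x and y:
-103.6 x + 7.8 y = -3526.25
-109.8 x + 108.0 y = -1652.13
Solving: x ≈ 35.611, y ≈ 20.907 km (keep extra digits for the depth step; rounded: 35.6, 20.9).
Then from the N_06 sphere: z² = 83.37² − (x − 36.6)² − (y + 51.8)² with x = 35.611, y = 20.907, so z ≈ 40.783 ≈ 40.8 km.
Check against N_09 (with the unrounded solution): distance 87.80 ≈ 87.82 km. ✓

(35.6, 20.9, 40.8)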